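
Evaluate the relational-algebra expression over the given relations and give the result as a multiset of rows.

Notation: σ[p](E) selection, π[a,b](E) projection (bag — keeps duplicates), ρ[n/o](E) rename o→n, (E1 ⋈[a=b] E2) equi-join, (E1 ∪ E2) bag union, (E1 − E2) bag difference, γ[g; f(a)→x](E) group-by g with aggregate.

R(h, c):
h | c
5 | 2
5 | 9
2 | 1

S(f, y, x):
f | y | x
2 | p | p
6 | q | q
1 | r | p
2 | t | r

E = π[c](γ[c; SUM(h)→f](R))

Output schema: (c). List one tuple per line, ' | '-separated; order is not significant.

Subexpression sizes:
  R → 3
  γ[c; SUM(h)→f](R) → 3
  π[c](γ[c; SUM(h)→f](R)) → 3

== RESULT ==
c
1
2
9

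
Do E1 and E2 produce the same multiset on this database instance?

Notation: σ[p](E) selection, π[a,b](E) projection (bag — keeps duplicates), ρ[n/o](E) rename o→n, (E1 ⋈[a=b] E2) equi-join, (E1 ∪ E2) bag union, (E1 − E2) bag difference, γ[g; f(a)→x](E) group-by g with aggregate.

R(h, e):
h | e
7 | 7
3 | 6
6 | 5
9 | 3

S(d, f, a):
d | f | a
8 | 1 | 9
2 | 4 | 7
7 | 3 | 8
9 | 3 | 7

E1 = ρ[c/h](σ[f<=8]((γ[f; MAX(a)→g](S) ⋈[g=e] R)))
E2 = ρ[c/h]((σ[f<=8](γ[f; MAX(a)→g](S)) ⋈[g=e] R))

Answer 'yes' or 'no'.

E1 per-node cardinality:
  S → 4
  γ[f; MAX(a)→g](S) → 3
  R → 4
  (γ[f; MAX(a)→g](S) ⋈[g=e] R) → 1
  σ[f<=8]((γ[f; MAX(a)→g](S) ⋈[g=e] R)) → 1
  ρ[c/h](σ[f<=8]((γ[f; MAX(a)→g](S) ⋈[g=e] R))) → 1
E2 per-node cardinality:
  S → 4
  γ[f; MAX(a)→g](S) → 3
  σ[f<=8](γ[f; MAX(a)→g](S)) → 3
  R → 4
  (σ[f<=8](γ[f; MAX(a)→g](S)) ⋈[g=e] R) → 1
  ρ[c/h]((σ[f<=8](γ[f; MAX(a)→g](S)) ⋈[g=e] R)) → 1

E1 and E2 produce the same multiset:
f | g | c | e
4 | 7 | 7 | 7

yes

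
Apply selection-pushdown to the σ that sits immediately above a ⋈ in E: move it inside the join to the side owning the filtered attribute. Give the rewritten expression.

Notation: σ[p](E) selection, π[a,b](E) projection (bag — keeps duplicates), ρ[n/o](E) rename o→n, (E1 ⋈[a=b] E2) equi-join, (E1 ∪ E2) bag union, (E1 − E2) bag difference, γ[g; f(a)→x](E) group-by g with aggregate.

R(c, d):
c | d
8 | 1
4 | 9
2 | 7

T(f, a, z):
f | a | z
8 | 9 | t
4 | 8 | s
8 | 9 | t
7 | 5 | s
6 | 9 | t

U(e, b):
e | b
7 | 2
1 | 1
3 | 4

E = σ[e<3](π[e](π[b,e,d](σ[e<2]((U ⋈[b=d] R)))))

σ filters on e, owned by the left side.
E' = σ[e<3](π[e](π[b,e,d]((σ[e<2](U) ⋈[b=d] R))))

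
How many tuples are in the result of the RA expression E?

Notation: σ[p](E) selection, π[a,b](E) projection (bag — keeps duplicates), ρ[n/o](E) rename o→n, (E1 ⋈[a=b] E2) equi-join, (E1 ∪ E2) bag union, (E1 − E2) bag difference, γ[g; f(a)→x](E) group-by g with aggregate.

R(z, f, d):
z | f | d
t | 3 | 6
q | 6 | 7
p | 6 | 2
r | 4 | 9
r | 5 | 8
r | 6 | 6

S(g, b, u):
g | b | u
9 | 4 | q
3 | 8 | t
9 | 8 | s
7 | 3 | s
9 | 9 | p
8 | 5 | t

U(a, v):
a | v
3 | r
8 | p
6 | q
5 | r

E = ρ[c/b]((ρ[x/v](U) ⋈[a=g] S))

Stepwise |·|:
  U → 4
  ρ[x/v](U) → 4
  S → 6
  (ρ[x/v](U) ⋈[a=g] S) → 2
  ρ[c/b]((ρ[x/v](U) ⋈[a=g] S)) → 2

|E| = 2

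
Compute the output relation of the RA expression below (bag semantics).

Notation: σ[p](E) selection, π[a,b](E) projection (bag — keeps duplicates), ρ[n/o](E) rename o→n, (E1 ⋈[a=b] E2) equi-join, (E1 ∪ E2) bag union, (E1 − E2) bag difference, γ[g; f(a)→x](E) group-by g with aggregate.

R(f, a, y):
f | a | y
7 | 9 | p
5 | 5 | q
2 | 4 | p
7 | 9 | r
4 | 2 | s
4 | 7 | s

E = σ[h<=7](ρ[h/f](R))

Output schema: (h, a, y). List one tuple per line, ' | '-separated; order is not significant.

Stepwise |·|:
  R → 6
  ρ[h/f](R) → 6
  σ[h<=7](ρ[h/f](R)) → 6

== RESULT ==
h | a | y
2 | 4 | p
4 | 2 | s
4 | 7 | s
5 | 5 | q
7 | 9 | p
7 | 9 | r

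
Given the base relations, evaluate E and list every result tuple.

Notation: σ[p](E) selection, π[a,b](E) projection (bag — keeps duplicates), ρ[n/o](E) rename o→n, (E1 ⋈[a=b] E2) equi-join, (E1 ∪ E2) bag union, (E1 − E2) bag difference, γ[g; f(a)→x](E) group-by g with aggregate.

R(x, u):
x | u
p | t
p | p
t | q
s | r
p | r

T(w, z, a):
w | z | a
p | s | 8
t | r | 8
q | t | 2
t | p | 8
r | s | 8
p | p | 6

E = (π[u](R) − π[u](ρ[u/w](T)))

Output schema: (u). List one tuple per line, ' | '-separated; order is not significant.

Stepwise |·|:
  R → 5
  π[u](R) → 5
  T → 6
  ρ[u/w](T) → 6
  π[u](ρ[u/w](T)) → 6
  (π[u](R) − π[u](ρ[u/w](T))) → 1

== RESULT ==
u
r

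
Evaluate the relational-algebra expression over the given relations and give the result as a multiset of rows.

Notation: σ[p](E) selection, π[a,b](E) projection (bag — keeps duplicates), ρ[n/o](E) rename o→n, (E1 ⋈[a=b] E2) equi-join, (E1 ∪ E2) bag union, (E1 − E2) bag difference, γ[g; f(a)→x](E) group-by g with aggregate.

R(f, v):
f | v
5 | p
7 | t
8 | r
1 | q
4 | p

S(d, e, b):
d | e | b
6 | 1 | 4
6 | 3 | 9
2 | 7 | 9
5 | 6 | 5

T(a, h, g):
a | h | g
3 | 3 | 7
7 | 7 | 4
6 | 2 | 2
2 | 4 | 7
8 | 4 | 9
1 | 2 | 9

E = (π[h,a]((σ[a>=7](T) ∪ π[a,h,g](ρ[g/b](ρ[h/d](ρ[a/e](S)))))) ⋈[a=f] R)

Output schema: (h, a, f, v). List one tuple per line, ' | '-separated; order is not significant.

Subexpression sizes:
  T → 6
  σ[a>=7](T) → 2
  S → 4
  ρ[a/e](S) → 4
  ρ[h/d](ρ[a/e](S)) → 4
  ρ[g/b](ρ[h/d](ρ[a/e](S))) → 4
  π[a,h,g](ρ[g/b](ρ[h/d](ρ[a/e](S)))) → 4
  (σ[a>=7](T) ∪ π[a,h,g](ρ[g/b](ρ[h/d](ρ[a/e](S))))) → 6
  π[h,a]((σ[a>=7](T) ∪ π[a,h,g](ρ[g/b](ρ[h/d](ρ[a/e](S)))))) → 6
  R → 5
  (π[h,a]((σ[a>=7](T) ∪ π[a,h,g](ρ[g/b](ρ[h/d](ρ[a/e](S)))))) ⋈[a=f] R) → 4

== RESULT ==
h | a | f | v
2 | 7 | 7 | t
4 | 8 | 8 | r
6 | 1 | 1 | q
7 | 7 | 7 | t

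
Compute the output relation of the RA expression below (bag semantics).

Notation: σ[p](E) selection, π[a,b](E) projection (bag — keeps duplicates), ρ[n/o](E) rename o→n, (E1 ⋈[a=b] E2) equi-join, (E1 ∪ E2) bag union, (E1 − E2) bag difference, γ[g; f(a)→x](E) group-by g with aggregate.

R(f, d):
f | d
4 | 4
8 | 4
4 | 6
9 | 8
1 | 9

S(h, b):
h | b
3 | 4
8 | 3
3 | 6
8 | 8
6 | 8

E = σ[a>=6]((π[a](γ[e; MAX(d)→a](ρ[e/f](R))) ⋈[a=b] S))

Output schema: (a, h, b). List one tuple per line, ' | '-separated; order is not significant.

Per-node cardinality:
  R → 5
  ρ[e/f](R) → 5
  γ[e; MAX(d)→a](ρ[e/f](R)) → 4
  π[a](γ[e; MAX(d)→a](ρ[e/f](R))) → 4
  S → 5
  (π[a](γ[e; MAX(d)→a](ρ[e/f](R))) ⋈[a=b] S) → 4
  σ[a>=6]((π[a](γ[e; MAX(d)→a](ρ[e/f](R))) ⋈[a=b] S)) → 3

== RESULT ==
a | h | b
6 | 3 | 6
8 | 6 | 8
8 | 8 | 8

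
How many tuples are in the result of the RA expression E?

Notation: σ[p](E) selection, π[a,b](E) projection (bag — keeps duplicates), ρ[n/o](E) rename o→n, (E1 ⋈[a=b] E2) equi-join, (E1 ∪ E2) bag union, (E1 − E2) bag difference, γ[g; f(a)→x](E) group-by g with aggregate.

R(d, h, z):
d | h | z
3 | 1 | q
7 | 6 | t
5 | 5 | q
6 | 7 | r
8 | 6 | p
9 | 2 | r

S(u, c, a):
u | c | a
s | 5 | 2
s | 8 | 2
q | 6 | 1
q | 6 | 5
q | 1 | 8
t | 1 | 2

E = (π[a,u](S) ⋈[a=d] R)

Subexpression sizes:
  S → 6
  π[a,u](S) → 6
  R → 6
  (π[a,u](S) ⋈[a=d] R) → 2

|E| = 2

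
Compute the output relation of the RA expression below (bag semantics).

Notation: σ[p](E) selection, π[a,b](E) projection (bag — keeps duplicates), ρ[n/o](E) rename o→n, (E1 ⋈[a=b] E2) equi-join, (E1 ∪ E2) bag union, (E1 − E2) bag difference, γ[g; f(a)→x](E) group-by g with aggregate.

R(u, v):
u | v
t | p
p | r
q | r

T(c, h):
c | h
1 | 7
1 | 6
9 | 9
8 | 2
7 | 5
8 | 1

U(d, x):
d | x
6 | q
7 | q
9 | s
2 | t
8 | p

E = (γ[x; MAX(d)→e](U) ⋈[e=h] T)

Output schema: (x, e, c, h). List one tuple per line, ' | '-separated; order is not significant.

Stepwise |·|:
  U → 5
  γ[x; MAX(d)→e](U) → 4
  T → 6
  (γ[x; MAX(d)→e](U) ⋈[e=h] T) → 3

== RESULT ==
x | e | c | h
q | 7 | 1 | 7
s | 9 | 9 | 9
t | 2 | 8 | 2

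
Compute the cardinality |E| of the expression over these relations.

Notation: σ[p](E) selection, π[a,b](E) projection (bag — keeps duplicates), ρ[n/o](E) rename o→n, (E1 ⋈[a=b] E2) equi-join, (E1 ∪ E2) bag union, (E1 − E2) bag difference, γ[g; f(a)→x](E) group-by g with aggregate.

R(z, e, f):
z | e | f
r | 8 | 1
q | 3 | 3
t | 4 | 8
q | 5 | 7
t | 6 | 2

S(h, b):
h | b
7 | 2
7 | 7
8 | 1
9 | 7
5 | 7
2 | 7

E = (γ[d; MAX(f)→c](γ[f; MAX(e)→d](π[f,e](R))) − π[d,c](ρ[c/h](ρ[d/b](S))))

Per-node cardinality:
  R → 5
  π[f,e](R) → 5
  γ[f; MAX(e)→d](π[f,e](R)) → 5
  γ[d; MAX(f)→c](γ[f; MAX(e)→d](π[f,e](R))) → 5
  S → 6
  ρ[d/b](S) → 6
  ρ[c/h](ρ[d/b](S)) → 6
  π[d,c](ρ[c/h](ρ[d/b](S))) → 6
  (γ[d; MAX(f)→c](γ[f; MAX(e)→d](π[f,e](R))) − π[d,c](ρ[c/h](ρ[d/b](S)))) → 5

|E| = 5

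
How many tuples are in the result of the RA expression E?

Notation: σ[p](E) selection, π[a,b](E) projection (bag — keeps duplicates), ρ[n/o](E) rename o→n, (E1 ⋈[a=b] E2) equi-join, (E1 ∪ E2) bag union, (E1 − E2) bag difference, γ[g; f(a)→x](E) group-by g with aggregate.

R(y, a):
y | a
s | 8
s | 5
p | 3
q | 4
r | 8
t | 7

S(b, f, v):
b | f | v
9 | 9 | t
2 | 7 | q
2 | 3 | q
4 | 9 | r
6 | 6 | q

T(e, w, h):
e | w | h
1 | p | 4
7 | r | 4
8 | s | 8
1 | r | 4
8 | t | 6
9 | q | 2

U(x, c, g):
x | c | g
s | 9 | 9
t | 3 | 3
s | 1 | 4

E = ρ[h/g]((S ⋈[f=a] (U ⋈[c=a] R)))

Per-node cardinality:
  S → 5
  U → 3
  R → 6
  (U ⋈[c=a] R) → 1
  (S ⋈[f=a] (U ⋈[c=a] R)) → 1
  ρ[h/g]((S ⋈[f=a] (U ⋈[c=a] R))) → 1

|E| = 1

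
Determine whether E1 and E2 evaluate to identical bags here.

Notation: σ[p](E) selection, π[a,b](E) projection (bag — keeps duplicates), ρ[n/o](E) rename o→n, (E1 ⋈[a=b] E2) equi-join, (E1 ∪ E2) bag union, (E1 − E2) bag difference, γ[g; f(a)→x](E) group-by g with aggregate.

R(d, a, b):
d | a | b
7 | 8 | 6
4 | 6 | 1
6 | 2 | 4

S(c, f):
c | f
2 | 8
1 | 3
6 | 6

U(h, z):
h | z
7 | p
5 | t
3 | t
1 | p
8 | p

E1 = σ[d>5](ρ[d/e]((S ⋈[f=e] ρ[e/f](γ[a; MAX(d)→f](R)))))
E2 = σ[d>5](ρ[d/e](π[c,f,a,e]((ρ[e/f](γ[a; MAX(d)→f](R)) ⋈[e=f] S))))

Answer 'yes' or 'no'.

E1 per-node cardinality:
  S → 3
  R → 3
  γ[a; MAX(d)→f](R) → 3
  ρ[e/f](γ[a; MAX(d)→f](R)) → 3
  (S ⋈[f=e] ρ[e/f](γ[a; MAX(d)→f](R))) → 1
  ρ[d/e]((S ⋈[f=e] ρ[e/f](γ[a; MAX(d)→f](R)))) → 1
  σ[d>5](ρ[d/e]((S ⋈[f=e] ρ[e/f](γ[a; MAX(d)→f](R))))) → 1
E2 per-node cardinality:
  R → 3
  γ[a; MAX(d)→f](R) → 3
  ρ[e/f](γ[a; MAX(d)→f](R)) → 3
  S → 3
  (ρ[e/f](γ[a; MAX(d)→f](R)) ⋈[e=f] S) → 1
  π[c,f,a,e]((ρ[e/f](γ[a; MAX(d)→f](R)) ⋈[e=f] S)) → 1
  ρ[d/e](π[c,f,a,e]((ρ[e/f](γ[a; MAX(d)→f](R)) ⋈[e=f] S))) → 1
  σ[d>5](ρ[d/e](π[c,f,a,e]((ρ[e/f](γ[a; MAX(d)→f](R)) ⋈[e=f] S)))) → 1

E1 and E2 produce the same multiset:
c | f | a | d
6 | 6 | 2 | 6

yes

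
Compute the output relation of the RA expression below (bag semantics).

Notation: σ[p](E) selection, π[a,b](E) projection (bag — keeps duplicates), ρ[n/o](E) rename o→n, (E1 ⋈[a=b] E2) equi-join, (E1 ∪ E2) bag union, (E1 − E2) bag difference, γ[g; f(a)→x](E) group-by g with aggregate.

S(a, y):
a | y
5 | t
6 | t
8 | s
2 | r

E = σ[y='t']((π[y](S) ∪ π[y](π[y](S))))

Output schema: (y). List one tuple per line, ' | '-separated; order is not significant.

Row counts bottom-up:
  S → 4
  π[y](S) → 4
  S → 4
  π[y](S) → 4
  π[y](π[y](S)) → 4
  (π[y](S) ∪ π[y](π[y](S))) → 8
  σ[y='t']((π[y](S) ∪ π[y](π[y](S)))) → 4

== RESULT ==
y
t
t
t
t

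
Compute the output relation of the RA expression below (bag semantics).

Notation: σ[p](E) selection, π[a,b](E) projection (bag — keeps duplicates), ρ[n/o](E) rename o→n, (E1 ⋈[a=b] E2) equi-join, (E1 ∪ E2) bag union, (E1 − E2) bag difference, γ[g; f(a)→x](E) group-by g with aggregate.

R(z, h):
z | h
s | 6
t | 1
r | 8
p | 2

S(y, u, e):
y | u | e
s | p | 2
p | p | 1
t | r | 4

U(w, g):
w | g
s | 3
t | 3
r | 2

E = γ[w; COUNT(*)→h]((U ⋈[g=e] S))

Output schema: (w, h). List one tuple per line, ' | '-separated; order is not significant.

Stepwise |·|:
  U → 3
  S → 3
  (U ⋈[g=e] S) → 1
  γ[w; COUNT(*)→h]((U ⋈[g=e] S)) → 1

== RESULT ==
w | h
r | 1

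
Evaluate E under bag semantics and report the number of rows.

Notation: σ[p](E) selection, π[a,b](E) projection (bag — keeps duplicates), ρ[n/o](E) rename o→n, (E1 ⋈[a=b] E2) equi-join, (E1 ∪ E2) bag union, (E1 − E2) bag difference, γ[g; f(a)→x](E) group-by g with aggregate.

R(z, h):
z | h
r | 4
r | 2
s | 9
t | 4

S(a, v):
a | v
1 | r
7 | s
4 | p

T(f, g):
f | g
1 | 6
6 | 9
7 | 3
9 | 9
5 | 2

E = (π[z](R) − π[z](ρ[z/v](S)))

Stepwise |·|:
  R → 4
  π[z](R) → 4
  S → 3
  ρ[z/v](S) → 3
  π[z](ρ[z/v](S)) → 3
  (π[z](R) − π[z](ρ[z/v](S))) → 2

|E| = 2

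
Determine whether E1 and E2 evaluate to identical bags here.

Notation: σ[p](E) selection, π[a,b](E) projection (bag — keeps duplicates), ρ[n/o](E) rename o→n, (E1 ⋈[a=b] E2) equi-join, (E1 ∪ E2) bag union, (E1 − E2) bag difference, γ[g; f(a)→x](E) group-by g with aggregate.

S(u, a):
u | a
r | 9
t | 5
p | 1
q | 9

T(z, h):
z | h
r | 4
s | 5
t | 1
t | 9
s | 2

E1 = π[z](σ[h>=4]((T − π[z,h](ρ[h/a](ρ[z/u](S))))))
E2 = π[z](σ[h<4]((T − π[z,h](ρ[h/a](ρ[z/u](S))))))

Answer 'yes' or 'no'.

E1 per-node cardinality:
  T → 5
  S → 4
  ρ[z/u](S) → 4
  ρ[h/a](ρ[z/u](S)) → 4
  π[z,h](ρ[h/a](ρ[z/u](S))) → 4
  (T − π[z,h](ρ[h/a](ρ[z/u](S)))) → 5
  σ[h>=4]((T − π[z,h](ρ[h/a](ρ[z/u](S))))) → 3
  π[z](σ[h>=4]((T − π[z,h](ρ[h/a](ρ[z/u](S)))))) → 3
E2 per-node cardinality:
  T → 5
  S → 4
  ρ[z/u](S) → 4
  ρ[h/a](ρ[z/u](S)) → 4
  π[z,h](ρ[h/a](ρ[z/u](S))) → 4
  (T − π[z,h](ρ[h/a](ρ[z/u](S)))) → 5
  σ[h<4]((T − π[z,h](ρ[h/a](ρ[z/u](S))))) → 2
  π[z](σ[h<4]((T − π[z,h](ρ[h/a](ρ[z/u](S)))))) → 2

E1 result:
z
r
s
t
E2 result:
z
s
t
Witness: ('r',) appears 1× in E1 but 0× in E2.

no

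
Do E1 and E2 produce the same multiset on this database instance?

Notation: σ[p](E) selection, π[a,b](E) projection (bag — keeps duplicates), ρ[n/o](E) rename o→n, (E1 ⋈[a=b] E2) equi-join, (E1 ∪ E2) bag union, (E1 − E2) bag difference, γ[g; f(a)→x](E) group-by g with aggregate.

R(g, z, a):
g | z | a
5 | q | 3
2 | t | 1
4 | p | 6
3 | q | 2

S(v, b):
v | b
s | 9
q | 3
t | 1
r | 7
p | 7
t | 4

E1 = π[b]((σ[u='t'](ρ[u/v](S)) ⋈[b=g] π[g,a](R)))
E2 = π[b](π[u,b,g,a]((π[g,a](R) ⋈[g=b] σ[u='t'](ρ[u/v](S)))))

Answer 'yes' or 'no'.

E1 stepwise |·|:
  S → 6
  ρ[u/v](S) → 6
  σ[u='t'](ρ[u/v](S)) → 2
  R → 4
  π[g,a](R) → 4
  (σ[u='t'](ρ[u/v](S)) ⋈[b=g] π[g,a](R)) → 1
  π[b]((σ[u='t'](ρ[u/v](S)) ⋈[b=g] π[g,a](R))) → 1
E2 stepwise |·|:
  R → 4
  π[g,a](R) → 4
  S → 6
  ρ[u/v](S) → 6
  σ[u='t'](ρ[u/v](S)) → 2
  (π[g,a](R) ⋈[g=b] σ[u='t'](ρ[u/v](S))) → 1
  π[u,b,g,a]((π[g,a](R) ⋈[g=b] σ[u='t'](ρ[u/v](S)))) → 1
  π[b](π[u,b,g,a]((π[g,a](R) ⋈[g=b] σ[u='t'](ρ[u/v](S))))) → 1

E1 and E2 produce the same multiset:
b
4

yes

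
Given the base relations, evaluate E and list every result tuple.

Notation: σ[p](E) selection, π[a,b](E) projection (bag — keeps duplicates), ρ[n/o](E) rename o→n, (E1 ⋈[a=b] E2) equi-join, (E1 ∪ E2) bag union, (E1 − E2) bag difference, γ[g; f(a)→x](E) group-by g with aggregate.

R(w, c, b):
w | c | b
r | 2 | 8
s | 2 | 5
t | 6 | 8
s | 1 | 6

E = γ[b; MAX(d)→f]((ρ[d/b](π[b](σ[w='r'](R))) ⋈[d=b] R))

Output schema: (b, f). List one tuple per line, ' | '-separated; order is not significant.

Row counts bottom-up:
  R → 4
  σ[w='r'](R) → 1
  π[b](σ[w='r'](R)) → 1
  ρ[d/b](π[b](σ[w='r'](R))) → 1
  R → 4
  (ρ[d/b](π[b](σ[w='r'](R))) ⋈[d=b] R) → 2
  γ[b; MAX(d)→f]((ρ[d/b](π[b](σ[w='r'](R))) ⋈[d=b] R)) → 1

== RESULT ==
b | f
8 | 8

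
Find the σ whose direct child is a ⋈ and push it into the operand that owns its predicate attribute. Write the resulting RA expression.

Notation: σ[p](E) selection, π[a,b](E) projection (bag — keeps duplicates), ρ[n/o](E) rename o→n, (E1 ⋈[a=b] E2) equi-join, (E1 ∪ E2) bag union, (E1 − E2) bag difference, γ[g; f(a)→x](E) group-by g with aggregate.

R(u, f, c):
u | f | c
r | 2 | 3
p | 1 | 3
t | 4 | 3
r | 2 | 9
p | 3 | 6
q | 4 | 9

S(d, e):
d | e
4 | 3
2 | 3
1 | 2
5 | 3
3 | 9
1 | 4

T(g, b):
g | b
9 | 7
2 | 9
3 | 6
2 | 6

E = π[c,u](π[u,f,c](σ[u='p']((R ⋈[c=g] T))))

σ filters on u, owned by the left side.
E' = π[c,u](π[u,f,c]((σ[u='p'](R) ⋈[c=g] T)))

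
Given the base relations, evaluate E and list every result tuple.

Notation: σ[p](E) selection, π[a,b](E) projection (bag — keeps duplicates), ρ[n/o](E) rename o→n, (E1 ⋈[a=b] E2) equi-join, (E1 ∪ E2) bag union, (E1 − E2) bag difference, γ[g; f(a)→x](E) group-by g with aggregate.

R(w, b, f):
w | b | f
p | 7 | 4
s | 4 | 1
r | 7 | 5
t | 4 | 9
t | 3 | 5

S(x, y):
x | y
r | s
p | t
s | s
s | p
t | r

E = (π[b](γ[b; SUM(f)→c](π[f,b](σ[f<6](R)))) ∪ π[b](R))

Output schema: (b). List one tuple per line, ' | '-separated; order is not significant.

Per-node cardinality:
  R → 5
  σ[f<6](R) → 4
  π[f,b](σ[f<6](R)) → 4
  γ[b; SUM(f)→c](π[f,b](σ[f<6](R))) → 3
  π[b](γ[b; SUM(f)→c](π[f,b](σ[f<6](R)))) → 3
  R → 5
  π[b](R) → 5
  (π[b](γ[b; SUM(f)→c](π[f,b](σ[f<6](R)))) ∪ π[b](R)) → 8

== RESULT ==
b
3
3
4
4
4
7
7
7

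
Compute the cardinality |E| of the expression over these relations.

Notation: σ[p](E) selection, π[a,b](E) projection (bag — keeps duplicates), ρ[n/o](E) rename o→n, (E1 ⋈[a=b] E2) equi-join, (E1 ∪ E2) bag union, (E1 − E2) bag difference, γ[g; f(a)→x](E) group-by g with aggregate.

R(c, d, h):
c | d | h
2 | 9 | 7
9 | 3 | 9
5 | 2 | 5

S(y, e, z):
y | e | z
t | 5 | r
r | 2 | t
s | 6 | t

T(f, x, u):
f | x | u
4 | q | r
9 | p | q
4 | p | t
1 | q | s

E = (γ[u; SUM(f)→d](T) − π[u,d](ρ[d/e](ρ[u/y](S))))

Per-node cardinality:
  T → 4
  γ[u; SUM(f)→d](T) → 4
  S → 3
  ρ[u/y](S) → 3
  ρ[d/e](ρ[u/y](S)) → 3
  π[u,d](ρ[d/e](ρ[u/y](S))) → 3
  (γ[u; SUM(f)→d](T) − π[u,d](ρ[d/e](ρ[u/y](S)))) → 4

|E| = 4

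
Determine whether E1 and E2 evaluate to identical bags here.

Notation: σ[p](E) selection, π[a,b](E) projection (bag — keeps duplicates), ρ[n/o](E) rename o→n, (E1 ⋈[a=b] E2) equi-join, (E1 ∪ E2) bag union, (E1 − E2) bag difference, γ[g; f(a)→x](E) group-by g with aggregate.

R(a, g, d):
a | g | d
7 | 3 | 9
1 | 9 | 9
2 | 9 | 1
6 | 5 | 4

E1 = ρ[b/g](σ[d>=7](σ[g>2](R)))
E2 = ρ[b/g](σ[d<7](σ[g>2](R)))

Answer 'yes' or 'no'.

E1 stepwise |·|:
  R → 4
  σ[g>2](R) → 4
  σ[d>=7](σ[g>2](R)) → 2
  ρ[b/g](σ[d>=7](σ[g>2](R))) → 2
E2 stepwise |·|:
  R → 4
  σ[g>2](R) → 4
  σ[d<7](σ[g>2](R)) → 2
  ρ[b/g](σ[d<7](σ[g>2](R))) → 2

E1 result:
a | b | d
1 | 9 | 9
7 | 3 | 9
E2 result:
a | b | d
2 | 9 | 1
6 | 5 | 4
Witness: (1, 9, 9) appears 1× in E1 but 0× in E2.

no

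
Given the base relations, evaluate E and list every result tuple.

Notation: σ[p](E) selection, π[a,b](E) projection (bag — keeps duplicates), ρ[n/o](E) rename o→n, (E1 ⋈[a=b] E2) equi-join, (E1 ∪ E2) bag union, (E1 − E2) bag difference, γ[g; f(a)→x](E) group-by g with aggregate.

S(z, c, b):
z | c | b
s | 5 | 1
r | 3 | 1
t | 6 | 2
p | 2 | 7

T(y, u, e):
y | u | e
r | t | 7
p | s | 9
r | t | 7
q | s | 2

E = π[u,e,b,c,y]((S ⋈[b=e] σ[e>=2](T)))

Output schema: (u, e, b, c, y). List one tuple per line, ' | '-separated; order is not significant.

Subexpression sizes:
  S → 4
  T → 4
  σ[e>=2](T) → 4
  (S ⋈[b=e] σ[e>=2](T)) → 3
  π[u,e,b,c,y]((S ⋈[b=e] σ[e>=2](T))) → 3

== RESULT ==
u | e | b | c | y
s | 2 | 2 | 6 | q
t | 7 | 7 | 2 | r
t | 7 | 7 | 2 | r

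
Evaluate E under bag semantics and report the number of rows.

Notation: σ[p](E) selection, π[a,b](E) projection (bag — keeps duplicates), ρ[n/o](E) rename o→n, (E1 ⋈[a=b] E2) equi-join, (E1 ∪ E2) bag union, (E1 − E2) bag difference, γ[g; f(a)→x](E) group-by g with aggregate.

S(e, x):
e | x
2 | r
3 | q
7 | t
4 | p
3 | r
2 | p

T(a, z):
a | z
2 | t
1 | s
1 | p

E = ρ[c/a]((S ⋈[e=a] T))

Per-node cardinality:
  S → 6
  T → 3
  (S ⋈[e=a] T) → 2
  ρ[c/a]((S ⋈[e=a] T)) → 2

|E| = 2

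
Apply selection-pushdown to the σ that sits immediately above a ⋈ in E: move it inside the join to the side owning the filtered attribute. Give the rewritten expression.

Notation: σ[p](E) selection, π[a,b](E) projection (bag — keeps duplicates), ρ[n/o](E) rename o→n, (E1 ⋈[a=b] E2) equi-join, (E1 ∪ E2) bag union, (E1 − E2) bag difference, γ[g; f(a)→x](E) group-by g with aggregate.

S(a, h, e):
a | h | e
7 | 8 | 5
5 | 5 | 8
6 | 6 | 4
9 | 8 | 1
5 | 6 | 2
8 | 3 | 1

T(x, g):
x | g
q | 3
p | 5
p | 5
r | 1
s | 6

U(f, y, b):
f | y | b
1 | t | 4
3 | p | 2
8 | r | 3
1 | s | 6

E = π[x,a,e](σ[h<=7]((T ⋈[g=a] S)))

σ filters on h, owned by the right side.
E' = π[x,a,e]((T ⋈[g=a] σ[h<=7](S)))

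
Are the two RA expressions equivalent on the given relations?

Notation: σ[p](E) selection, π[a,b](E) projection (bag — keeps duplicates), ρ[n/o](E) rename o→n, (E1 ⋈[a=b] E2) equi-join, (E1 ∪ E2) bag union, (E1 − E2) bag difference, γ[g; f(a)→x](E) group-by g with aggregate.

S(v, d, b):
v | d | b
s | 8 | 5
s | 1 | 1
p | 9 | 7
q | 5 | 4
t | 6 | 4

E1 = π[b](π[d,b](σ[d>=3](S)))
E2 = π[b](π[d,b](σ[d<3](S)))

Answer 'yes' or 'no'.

E1 row counts bottom-up:
  S → 5
  σ[d>=3](S) → 4
  π[d,b](σ[d>=3](S)) → 4
  π[b](π[d,b](σ[d>=3](S))) → 4
E2 row counts bottom-up:
  S → 5
  σ[d<3](S) → 1
  π[d,b](σ[d<3](S)) → 1
  π[b](π[d,b](σ[d<3](S))) → 1

E1 result:
b
4
4
5
7
E2 result:
b
1
Witness: (1,) appears 0× in E1 but 1× in E2.

no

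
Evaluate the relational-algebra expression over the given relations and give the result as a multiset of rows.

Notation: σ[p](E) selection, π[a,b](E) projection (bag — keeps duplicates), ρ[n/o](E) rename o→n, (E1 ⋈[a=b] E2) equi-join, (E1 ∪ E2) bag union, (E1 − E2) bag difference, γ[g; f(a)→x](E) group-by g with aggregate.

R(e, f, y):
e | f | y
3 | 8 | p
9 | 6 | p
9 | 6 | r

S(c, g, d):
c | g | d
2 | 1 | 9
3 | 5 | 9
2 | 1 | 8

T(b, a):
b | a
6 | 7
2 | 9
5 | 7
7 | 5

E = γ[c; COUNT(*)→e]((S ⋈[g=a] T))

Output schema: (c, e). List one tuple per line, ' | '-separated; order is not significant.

Stepwise |·|:
  S → 3
  T → 4
  (S ⋈[g=a] T) → 1
  γ[c; COUNT(*)→e]((S ⋈[g=a] T)) → 1

== RESULT ==
c | e
3 | 1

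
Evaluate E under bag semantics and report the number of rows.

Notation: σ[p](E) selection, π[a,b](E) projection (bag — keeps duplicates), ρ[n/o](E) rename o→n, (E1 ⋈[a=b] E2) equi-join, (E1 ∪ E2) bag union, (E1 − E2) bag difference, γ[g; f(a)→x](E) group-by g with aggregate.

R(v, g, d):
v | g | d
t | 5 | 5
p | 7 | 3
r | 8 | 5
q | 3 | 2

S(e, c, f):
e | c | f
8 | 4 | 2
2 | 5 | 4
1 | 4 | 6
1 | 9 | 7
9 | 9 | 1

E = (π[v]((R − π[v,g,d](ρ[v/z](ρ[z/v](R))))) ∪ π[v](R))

Stepwise |·|:
  R → 4
  R → 4
  ρ[z/v](R) → 4
  ρ[v/z](ρ[z/v](R)) → 4
  π[v,g,d](ρ[v/z](ρ[z/v](R))) → 4
  (R − π[v,g,d](ρ[v/z](ρ[z/v](R)))) → 0
  π[v]((R − π[v,g,d](ρ[v/z](ρ[z/v](R))))) → 0
  R → 4
  π[v](R) → 4
  (π[v]((R − π[v,g,d](ρ[v/z](ρ[z/v](R))))) ∪ π[v](R)) → 4

|E| = 4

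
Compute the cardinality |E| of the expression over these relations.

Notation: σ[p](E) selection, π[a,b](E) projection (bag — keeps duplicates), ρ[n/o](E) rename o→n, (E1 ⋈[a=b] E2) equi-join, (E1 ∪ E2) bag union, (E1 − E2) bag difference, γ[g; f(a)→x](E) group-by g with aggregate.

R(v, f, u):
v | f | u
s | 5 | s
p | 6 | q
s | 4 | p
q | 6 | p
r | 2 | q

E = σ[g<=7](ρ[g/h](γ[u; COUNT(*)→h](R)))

Stepwise |·|:
  R → 5
  γ[u; COUNT(*)→h](R) → 3
  ρ[g/h](γ[u; COUNT(*)→h](R)) → 3
  σ[g<=7](ρ[g/h](γ[u; COUNT(*)→h](R))) → 3

|E| = 3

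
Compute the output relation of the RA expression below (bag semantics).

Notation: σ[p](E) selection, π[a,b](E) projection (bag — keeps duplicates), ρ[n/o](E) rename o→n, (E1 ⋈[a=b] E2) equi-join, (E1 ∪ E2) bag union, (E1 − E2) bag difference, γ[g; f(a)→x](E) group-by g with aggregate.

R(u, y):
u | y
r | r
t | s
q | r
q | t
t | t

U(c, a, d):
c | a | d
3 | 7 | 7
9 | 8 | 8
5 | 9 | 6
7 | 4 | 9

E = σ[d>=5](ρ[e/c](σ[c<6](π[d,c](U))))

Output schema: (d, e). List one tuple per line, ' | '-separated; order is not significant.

Row counts bottom-up:
  U → 4
  π[d,c](U) → 4
  σ[c<6](π[d,c](U)) → 2
  ρ[e/c](σ[c<6](π[d,c](U))) → 2
  σ[d>=5](ρ[e/c](σ[c<6](π[d,c](U)))) → 2

== RESULT ==
d | e
6 | 5
7 | 3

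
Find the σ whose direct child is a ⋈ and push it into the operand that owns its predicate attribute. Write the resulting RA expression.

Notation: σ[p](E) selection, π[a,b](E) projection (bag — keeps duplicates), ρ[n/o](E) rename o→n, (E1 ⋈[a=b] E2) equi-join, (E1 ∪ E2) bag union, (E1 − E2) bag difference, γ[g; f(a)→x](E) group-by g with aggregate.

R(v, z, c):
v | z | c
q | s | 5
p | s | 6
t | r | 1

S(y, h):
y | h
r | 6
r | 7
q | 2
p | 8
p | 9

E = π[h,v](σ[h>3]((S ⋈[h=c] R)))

σ filters on h, owned by the left side.
E' = π[h,v]((σ[h>3](S) ⋈[h=c] R))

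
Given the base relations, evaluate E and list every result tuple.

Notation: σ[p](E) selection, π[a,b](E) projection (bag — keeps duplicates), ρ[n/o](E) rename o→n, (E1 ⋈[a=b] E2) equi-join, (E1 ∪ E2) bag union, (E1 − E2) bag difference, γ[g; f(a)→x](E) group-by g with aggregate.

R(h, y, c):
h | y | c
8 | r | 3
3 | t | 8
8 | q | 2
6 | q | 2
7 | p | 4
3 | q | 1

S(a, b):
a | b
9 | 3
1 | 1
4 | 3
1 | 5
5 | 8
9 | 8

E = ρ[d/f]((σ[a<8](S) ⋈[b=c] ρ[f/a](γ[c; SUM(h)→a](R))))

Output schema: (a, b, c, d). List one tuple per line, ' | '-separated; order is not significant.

Stepwise |·|:
  S → 6
  σ[a<8](S) → 4
  R → 6
  γ[c; SUM(h)→a](R) → 5
  ρ[f/a](γ[c; SUM(h)→a](R)) → 5
  (σ[a<8](S) ⋈[b=c] ρ[f/a](γ[c; SUM(h)→a](R))) → 3
  ρ[d/f]((σ[a<8](S) ⋈[b=c] ρ[f/a](γ[c; SUM(h)→a](R)))) → 3

== RESULT ==
a | b | c | d
1 | 1 | 1 | 3
4 | 3 | 3 | 8
5 | 8 | 8 | 3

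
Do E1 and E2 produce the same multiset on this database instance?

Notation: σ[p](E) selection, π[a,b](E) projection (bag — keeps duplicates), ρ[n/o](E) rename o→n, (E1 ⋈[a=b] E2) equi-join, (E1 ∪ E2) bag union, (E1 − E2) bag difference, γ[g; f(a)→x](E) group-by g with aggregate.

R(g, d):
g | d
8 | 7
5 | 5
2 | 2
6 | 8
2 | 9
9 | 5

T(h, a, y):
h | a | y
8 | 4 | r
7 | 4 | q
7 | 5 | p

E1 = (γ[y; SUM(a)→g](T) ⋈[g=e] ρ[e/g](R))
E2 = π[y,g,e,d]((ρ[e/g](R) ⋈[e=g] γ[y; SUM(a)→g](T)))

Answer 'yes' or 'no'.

E1 per-node cardinality:
  T → 3
  γ[y; SUM(a)→g](T) → 3
  R → 6
  ρ[e/g](R) → 6
  (γ[y; SUM(a)→g](T) ⋈[g=e] ρ[e/g](R)) → 1
E2 per-node cardinality:
  R → 6
  ρ[e/g](R) → 6
  T → 3
  γ[y; SUM(a)→g](T) → 3
  (ρ[e/g](R) ⋈[e=g] γ[y; SUM(a)→g](T)) → 1
  π[y,g,e,d]((ρ[e/g](R) ⋈[e=g] γ[y; SUM(a)→g](T))) → 1

E1 and E2 produce the same multiset:
y | g | e | d
p | 5 | 5 | 5

yes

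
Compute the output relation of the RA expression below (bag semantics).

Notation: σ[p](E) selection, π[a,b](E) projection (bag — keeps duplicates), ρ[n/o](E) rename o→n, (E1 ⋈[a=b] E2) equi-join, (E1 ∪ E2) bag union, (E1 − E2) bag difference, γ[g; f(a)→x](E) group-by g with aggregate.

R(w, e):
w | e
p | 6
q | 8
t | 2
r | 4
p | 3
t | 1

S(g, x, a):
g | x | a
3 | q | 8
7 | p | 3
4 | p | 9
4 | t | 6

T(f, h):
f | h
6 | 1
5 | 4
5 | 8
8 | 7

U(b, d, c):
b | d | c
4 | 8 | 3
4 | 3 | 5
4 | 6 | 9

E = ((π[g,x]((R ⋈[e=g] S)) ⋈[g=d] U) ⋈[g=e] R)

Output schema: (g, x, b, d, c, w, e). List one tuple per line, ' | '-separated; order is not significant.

Stepwise |·|:
  R → 6
  S → 4
  (R ⋈[e=g] S) → 3
  π[g,x]((R ⋈[e=g] S)) → 3
  U → 3
  (π[g,x]((R ⋈[e=g] S)) ⋈[g=d] U) → 1
  R → 6
  ((π[g,x]((R ⋈[e=g] S)) ⋈[g=d] U) ⋈[g=e] R) → 1

== RESULT ==
g | x | b | d | c | w | e
3 | q | 4 | 3 | 5 | p | 3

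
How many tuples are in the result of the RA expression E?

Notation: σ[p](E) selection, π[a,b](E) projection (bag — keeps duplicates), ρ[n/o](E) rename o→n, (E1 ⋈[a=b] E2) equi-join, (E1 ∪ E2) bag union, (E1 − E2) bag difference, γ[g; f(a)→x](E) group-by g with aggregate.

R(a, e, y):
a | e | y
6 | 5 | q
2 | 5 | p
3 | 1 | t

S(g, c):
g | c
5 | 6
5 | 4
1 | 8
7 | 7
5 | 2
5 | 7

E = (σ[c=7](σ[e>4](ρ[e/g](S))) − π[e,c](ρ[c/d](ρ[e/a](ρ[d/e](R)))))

Per-node cardinality:
  S → 6
  ρ[e/g](S) → 6
  σ[e>4](ρ[e/g](S)) → 5
  σ[c=7](σ[e>4](ρ[e/g](S))) → 2
  R → 3
  ρ[d/e](R) → 3
  ρ[e/a](ρ[d/e](R)) → 3
  ρ[c/d](ρ[e/a](ρ[d/e](R))) → 3
  π[e,c](ρ[c/d](ρ[e/a](ρ[d/e](R)))) → 3
  (σ[c=7](σ[e>4](ρ[e/g](S))) − π[e,c](ρ[c/d](ρ[e/a](ρ[d/e](R))))) → 2

|E| = 2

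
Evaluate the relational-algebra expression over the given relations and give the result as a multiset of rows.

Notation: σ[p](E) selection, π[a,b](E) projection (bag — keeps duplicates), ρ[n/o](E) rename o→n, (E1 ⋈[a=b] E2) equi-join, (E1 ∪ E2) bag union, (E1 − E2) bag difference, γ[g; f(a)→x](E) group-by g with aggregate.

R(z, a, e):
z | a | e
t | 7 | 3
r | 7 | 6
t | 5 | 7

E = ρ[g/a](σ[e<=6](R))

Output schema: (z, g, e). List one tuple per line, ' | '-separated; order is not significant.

Per-node cardinality:
  R → 3
  σ[e<=6](R) → 2
  ρ[g/a](σ[e<=6](R)) → 2

== RESULT ==
z | g | e
r | 7 | 6
t | 7 | 3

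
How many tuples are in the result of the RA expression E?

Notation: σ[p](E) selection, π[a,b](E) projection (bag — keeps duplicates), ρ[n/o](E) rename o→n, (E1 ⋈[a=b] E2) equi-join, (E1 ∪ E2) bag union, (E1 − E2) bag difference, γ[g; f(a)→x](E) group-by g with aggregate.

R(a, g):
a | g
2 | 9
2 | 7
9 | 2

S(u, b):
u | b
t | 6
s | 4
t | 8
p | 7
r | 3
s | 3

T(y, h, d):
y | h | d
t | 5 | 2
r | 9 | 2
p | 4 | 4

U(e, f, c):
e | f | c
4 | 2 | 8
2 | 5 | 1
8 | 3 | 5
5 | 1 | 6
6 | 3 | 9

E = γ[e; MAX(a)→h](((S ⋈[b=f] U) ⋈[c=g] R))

Per-node cardinality:
  S → 6
  U → 5
  (S ⋈[b=f] U) → 4
  R → 3
  ((S ⋈[b=f] U) ⋈[c=g] R) → 2
  γ[e; MAX(a)→h](((S ⋈[b=f] U) ⋈[c=g] R)) → 1

|E| = 1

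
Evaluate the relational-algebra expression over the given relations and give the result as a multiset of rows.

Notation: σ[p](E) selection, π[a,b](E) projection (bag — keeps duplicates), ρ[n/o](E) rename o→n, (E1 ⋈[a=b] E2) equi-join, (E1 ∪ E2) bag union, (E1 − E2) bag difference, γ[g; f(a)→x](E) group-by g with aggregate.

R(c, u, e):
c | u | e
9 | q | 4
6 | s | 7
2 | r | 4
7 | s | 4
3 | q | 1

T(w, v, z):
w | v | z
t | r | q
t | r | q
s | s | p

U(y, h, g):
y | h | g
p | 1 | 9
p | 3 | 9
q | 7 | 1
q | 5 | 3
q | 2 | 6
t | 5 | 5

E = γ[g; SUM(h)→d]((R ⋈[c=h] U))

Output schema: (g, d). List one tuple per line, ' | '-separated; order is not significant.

Stepwise |·|:
  R → 5
  U → 6
  (R ⋈[c=h] U) → 3
  γ[g; SUM(h)→d]((R ⋈[c=h] U)) → 3

== RESULT ==
g | d
1 | 7
6 | 2
9 | 3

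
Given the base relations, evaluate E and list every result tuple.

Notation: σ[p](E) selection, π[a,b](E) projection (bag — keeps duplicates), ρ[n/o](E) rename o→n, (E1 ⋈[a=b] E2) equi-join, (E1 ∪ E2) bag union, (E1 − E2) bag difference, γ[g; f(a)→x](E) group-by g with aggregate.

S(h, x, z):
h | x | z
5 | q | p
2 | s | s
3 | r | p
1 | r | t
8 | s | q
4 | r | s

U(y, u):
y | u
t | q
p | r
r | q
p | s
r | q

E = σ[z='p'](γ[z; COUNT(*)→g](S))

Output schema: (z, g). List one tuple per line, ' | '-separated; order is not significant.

Row counts bottom-up:
  S → 6
  γ[z; COUNT(*)→g](S) → 4
  σ[z='p'](γ[z; COUNT(*)→g](S)) → 1

== RESULT ==
z | g
p | 2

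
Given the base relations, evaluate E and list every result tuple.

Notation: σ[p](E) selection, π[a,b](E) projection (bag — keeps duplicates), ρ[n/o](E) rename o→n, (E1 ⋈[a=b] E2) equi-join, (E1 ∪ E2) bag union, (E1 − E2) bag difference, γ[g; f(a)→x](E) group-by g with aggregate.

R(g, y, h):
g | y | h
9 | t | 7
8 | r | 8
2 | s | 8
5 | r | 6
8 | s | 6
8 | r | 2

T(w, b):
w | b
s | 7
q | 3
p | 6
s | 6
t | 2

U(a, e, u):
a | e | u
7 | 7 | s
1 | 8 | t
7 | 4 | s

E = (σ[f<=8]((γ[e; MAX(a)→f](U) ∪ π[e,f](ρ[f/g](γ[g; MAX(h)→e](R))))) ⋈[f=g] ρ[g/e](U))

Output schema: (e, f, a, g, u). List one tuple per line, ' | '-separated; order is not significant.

Row counts bottom-up:
  U → 3
  γ[e; MAX(a)→f](U) → 3
  R → 6
  γ[g; MAX(h)→e](R) → 4
  ρ[f/g](γ[g; MAX(h)→e](R)) → 4
  π[e,f](ρ[f/g](γ[g; MAX(h)→e](R))) → 4
  (γ[e; MAX(a)→f](U) ∪ π[e,f](ρ[f/g](γ[g; MAX(h)→e](R)))) → 7
  σ[f<=8]((γ[e; MAX(a)→f](U) ∪ π[e,f](ρ[f/g](γ[g; MAX(h)→e](R))))) → 6
  U → 3
  ρ[g/e](U) → 3
  (σ[f<=8]((γ[e; MAX(a)→f](U) ∪ π[e,f](ρ[f/g](γ[g; MAX(h)→e](R))))) ⋈[f=g] ρ[g/e](U)) → 3

== RESULT ==
e | f | a | g | u
4 | 7 | 7 | 7 | s
7 | 7 | 7 | 7 | s
8 | 8 | 1 | 8 | t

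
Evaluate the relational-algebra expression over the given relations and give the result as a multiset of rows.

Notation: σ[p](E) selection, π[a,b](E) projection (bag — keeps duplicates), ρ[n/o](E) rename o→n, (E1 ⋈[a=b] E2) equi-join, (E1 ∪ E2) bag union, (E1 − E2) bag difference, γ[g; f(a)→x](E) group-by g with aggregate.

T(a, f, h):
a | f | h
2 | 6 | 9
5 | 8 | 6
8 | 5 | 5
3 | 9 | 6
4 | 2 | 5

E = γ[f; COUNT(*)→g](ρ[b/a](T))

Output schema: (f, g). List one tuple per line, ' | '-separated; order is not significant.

Stepwise |·|:
  T → 5
  ρ[b/a](T) → 5
  γ[f; COUNT(*)→g](ρ[b/a](T)) → 5

== RESULT ==
f | g
2 | 1
5 | 1
6 | 1
8 | 1
9 | 1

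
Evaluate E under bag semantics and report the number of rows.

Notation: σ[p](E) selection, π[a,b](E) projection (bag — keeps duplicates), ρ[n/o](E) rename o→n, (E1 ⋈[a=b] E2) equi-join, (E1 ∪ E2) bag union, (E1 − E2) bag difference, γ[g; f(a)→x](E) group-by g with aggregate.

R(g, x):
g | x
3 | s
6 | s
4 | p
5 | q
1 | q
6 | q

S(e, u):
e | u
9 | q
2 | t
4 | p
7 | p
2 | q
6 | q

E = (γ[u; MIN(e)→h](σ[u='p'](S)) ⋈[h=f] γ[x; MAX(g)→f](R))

Row counts bottom-up:
  S → 6
  σ[u='p'](S) → 2
  γ[u; MIN(e)→h](σ[u='p'](S)) → 1
  R → 6
  γ[x; MAX(g)→f](R) → 3
  (γ[u; MIN(e)→h](σ[u='p'](S)) ⋈[h=f] γ[x; MAX(g)→f](R)) → 1

|E| = 1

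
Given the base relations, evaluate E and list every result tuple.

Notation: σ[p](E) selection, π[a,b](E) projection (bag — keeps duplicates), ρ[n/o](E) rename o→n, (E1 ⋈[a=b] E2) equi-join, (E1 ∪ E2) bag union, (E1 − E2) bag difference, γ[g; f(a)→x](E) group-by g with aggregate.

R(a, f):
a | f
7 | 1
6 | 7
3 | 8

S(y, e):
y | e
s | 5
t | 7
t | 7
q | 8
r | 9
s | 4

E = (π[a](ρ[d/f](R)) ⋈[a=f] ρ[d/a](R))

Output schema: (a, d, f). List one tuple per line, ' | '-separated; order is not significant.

Per-node cardinality:
  R → 3
  ρ[d/f](R) → 3
  π[a](ρ[d/f](R)) → 3
  R → 3
  ρ[d/a](R) → 3
  (π[a](ρ[d/f](R)) ⋈[a=f] ρ[d/a](R)) → 1

== RESULT ==
a | d | f
7 | 6 | 7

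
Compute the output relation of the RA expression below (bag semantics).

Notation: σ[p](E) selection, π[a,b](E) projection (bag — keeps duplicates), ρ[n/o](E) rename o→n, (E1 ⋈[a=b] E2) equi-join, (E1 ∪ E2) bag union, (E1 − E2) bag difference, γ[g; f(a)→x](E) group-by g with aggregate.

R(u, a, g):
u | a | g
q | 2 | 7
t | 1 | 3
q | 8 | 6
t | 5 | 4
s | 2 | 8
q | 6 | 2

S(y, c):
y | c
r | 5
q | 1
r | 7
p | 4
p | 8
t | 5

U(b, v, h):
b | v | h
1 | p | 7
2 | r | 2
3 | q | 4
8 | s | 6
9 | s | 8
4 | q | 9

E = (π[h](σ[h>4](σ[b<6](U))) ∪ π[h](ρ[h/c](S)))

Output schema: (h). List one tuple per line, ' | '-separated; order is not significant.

Stepwise |·|:
  U → 6
  σ[b<6](U) → 4
  σ[h>4](σ[b<6](U)) → 2
  π[h](σ[h>4](σ[b<6](U))) → 2
  S → 6
  ρ[h/c](S) → 6
  π[h](ρ[h/c](S)) → 6
  (π[h](σ[h>4](σ[b<6](U))) ∪ π[h](ρ[h/c](S))) → 8

== RESULT ==
h
1
4
5
5
7
7
8
9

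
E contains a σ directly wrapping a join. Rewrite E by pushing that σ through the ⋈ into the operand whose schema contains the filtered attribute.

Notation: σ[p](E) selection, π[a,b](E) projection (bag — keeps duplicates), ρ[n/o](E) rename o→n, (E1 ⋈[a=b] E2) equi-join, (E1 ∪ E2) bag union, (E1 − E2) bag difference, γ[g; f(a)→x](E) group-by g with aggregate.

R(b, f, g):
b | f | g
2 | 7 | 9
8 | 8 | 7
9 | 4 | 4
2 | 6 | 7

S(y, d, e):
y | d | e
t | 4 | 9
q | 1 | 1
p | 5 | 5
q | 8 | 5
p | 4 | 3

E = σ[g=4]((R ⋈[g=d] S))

σ filters on g, owned by the left side.
E' = (σ[g=4](R) ⋈[g=d] S)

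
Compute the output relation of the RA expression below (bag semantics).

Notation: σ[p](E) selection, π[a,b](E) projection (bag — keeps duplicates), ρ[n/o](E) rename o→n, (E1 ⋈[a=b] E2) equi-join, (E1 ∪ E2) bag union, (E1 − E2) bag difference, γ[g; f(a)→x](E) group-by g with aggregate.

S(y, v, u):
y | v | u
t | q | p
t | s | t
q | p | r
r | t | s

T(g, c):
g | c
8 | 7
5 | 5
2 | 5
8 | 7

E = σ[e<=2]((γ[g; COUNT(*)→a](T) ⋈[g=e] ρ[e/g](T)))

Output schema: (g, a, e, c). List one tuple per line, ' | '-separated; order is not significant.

Per-node cardinality:
  T → 4
  γ[g; COUNT(*)→a](T) → 3
  T → 4
  ρ[e/g](T) → 4
  (γ[g; COUNT(*)→a](T) ⋈[g=e] ρ[e/g](T)) → 4
  σ[e<=2]((γ[g; COUNT(*)→a](T) ⋈[g=e] ρ[e/g](T))) → 1

== RESULT ==
g | a | e | c
2 | 1 | 2 | 5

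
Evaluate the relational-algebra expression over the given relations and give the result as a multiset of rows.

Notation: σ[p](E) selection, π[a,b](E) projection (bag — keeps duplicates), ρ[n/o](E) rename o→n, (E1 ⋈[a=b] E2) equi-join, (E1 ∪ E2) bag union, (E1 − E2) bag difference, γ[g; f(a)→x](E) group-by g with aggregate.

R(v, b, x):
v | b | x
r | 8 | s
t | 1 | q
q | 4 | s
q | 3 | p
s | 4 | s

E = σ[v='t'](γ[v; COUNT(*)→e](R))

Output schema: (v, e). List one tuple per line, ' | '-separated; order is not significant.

Stepwise |·|:
  R → 5
  γ[v; COUNT(*)→e](R) → 4
  σ[v='t'](γ[v; COUNT(*)→e](R)) → 1

== RESULT ==
v | e
t | 1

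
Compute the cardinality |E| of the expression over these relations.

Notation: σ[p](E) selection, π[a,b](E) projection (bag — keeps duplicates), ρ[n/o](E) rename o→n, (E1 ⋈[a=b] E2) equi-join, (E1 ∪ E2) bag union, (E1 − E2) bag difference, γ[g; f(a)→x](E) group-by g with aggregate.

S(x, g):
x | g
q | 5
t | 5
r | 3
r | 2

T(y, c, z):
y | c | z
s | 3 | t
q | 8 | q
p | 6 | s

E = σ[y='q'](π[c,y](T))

Stepwise |·|:
  T → 3
  π[c,y](T) → 3
  σ[y='q'](π[c,y](T)) → 1

|E| = 1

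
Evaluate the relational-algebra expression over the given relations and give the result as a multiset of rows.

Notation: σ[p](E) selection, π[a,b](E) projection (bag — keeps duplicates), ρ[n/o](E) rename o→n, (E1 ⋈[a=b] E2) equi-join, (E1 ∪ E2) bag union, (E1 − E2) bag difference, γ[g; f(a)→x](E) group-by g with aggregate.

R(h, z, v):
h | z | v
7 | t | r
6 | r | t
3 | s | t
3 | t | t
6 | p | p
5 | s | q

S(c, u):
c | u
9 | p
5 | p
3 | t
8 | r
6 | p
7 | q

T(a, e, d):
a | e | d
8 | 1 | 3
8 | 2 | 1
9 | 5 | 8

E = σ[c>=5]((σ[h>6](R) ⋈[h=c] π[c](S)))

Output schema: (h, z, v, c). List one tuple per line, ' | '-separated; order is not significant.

Subexpression sizes:
  R → 6
  σ[h>6](R) → 1
  S → 6
  π[c](S) → 6
  (σ[h>6](R) ⋈[h=c] π[c](S)) → 1
  σ[c>=5]((σ[h>6](R) ⋈[h=c] π[c](S))) → 1

== RESULT ==
h | z | v | c
7 | t | r | 7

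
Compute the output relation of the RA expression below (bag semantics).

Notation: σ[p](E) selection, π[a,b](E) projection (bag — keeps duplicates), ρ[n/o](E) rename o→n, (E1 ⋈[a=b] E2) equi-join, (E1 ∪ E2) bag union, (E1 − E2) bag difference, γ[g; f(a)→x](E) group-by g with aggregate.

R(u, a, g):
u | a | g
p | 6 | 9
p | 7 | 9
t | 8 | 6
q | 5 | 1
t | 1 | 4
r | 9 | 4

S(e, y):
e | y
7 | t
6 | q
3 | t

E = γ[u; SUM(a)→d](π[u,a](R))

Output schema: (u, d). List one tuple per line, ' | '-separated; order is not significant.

Stepwise |·|:
  R → 6
  π[u,a](R) → 6
  γ[u; SUM(a)→d](π[u,a](R)) → 4

== RESULT ==
u | d
p | 13
q | 5
r | 9
t | 9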